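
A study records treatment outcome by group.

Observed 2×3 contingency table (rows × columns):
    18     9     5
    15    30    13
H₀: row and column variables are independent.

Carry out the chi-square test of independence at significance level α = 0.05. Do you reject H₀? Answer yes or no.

reject H₀: yes

Row totals [32, 58], col totals [33, 39, 18], n=90
χ² = (18−11.73)²/11.73 + (9−13.87)²/13.87 + (5−6.40)²/6.40 + (15−21.27)²/21.27 + (30−25.13)²/25.13 + (13−11.60)²/11.60 = 8.3192
df = 2
p-value (upper-tail) = 0.01561
At α=0.05: p < α → reject H₀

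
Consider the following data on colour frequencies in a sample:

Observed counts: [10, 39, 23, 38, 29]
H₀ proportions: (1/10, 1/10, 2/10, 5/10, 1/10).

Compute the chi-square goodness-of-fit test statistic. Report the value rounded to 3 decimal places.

test statistic = 77.928

n = 139; E_i = n·p_i = [13.90, 13.90, 27.80, 69.50, 13.90]
χ² = (10−13.90)²/13.90 + (39−13.90)²/13.90 + (23−27.80)²/27.80 + (38−69.50)²/69.50 + (29−13.90)²/13.90 = 77.9281
df = 4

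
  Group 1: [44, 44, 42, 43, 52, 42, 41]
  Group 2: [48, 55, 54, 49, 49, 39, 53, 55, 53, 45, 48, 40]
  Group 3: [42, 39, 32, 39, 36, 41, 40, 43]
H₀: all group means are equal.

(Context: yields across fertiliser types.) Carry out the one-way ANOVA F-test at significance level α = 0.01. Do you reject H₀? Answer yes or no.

Group means [44.00, 49.00, 39.00], grand mean 44.741
SSB = Σnᵢ(x̄ᵢ−x̄)² = 485.185; SSW = ΣΣ(x−x̄ᵢ)² = 498.000
MSB = 485.185/2 = 242.5926; MSW = 498.000/24 = 20.7500
F = MSB/MSW = 11.6912
df = (2, 24)
p-value (upper-tail) = 0.00029
At α=0.01: p < α → reject H₀

reject H₀: yes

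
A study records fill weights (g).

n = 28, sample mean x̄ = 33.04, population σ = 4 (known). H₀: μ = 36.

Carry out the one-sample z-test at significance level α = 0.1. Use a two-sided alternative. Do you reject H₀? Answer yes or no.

SE = σ/√n = 4/√28 = 0.7559
z = (x̄−μ₀)/SE = (33.04−36)/0.7559 = -3.9157
p-value (two-sided) = 0.00009
At α=0.1: p < α → reject H₀

reject H₀: yes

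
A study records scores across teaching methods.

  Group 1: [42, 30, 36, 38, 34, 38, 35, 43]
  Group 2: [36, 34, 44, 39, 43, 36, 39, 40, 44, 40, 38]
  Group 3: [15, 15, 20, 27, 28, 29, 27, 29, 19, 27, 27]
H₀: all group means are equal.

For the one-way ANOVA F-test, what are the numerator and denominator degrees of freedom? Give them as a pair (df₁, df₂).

degrees of freedom = [2, 27]

k = 3 groups, N = 30 total
df = (k−1, N−k) = (3−1, 30−3) = (2, 27)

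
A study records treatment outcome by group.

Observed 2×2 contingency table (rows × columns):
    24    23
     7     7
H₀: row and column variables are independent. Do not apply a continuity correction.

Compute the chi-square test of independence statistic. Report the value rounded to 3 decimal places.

test statistic = 0.005

Row totals [47, 14], col totals [31, 30], n=61
χ² = (24−23.89)²/23.89 + (23−23.11)²/23.11 + (7−7.11)²/7.11 + (7−6.89)²/6.89 = 0.0049
df = 1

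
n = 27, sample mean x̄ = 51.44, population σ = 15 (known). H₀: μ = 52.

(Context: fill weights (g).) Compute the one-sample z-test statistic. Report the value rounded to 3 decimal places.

SE = σ/√n = 15/√27 = 2.8868
z = (x̄−μ₀)/SE = (51.44−52)/2.8868 = -0.1940

test statistic = -0.194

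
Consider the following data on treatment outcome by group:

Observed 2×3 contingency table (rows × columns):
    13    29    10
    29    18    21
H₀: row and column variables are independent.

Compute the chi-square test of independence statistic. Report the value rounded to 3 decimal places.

test statistic = 10.629

Row totals [52, 68], col totals [42, 47, 31], n=120
χ² = (13−18.20)²/18.20 + (29−20.37)²/20.37 + (10−13.43)²/13.43 + (29−23.80)²/23.80 + (18−26.63)²/26.63 + (21−17.57)²/17.57 = 10.6286
df = 2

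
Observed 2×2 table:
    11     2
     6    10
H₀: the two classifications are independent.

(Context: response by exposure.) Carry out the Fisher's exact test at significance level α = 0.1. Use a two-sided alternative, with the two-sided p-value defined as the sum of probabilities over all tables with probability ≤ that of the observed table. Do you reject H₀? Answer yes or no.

reject H₀: yes

Margins: r₁=13, r₂=16, c₁=17, c₂=12, n=29
p_obs = C(13,11)·C(16,6)/C(29,17); sum pmf over tables with pmf ≤ p_obs
p-value (two-sided) = 0.02157
At α=0.1: p < α → reject H₀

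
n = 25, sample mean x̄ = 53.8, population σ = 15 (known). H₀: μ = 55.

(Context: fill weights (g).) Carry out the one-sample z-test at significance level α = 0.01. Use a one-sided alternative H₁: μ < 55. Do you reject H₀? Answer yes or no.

reject H₀: no

SE = σ/√n = 15/√25 = 3.0000
z = (x̄−μ₀)/SE = (53.8−55)/3.0000 = -0.4000
p-value (one-sided, H₁ less) = 0.34458
At α=0.01: p ≥ α → fail to reject H₀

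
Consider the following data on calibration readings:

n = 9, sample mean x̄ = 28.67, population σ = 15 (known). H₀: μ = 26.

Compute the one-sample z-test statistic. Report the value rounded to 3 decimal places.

SE = σ/√n = 15/√9 = 5.0000
z = (x̄−μ₀)/SE = (28.67−26)/5.0000 = 0.5340

test statistic = 0.534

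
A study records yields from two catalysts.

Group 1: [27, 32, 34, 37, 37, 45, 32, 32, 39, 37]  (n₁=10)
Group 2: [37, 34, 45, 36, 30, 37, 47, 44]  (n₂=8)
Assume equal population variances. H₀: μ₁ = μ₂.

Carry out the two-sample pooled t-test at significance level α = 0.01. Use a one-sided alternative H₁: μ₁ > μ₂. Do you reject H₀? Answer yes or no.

x̄₁=35.200, s₁=4.940, n₁=10
x̄₂=38.750, s₂=5.946, n₂=8
s_p² = [9·4.940² + 7·5.946²]/16 = 29.1937
SE = √(s_p²·(1/10+1/8)) = 2.5629
t = (35.200−38.750)/2.5629 = -1.3851
df = 16
p-value (one-sided, H₁ greater) = 0.90749
At α=0.01: p ≥ α → fail to reject H₀

reject H₀: no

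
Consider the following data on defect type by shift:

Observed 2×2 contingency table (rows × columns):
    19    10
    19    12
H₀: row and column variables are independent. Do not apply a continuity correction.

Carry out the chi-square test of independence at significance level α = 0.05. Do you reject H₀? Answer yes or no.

Row totals [29, 31], col totals [38, 22], n=60
χ² = (19−18.37)²/18.37 + (10−10.63)²/10.63 + (19−19.63)²/19.63 + (12−11.37)²/11.37 = 0.1153
df = 1
p-value (upper-tail) = 0.73421
At α=0.05: p ≥ α → fail to reject H₀

reject H₀: no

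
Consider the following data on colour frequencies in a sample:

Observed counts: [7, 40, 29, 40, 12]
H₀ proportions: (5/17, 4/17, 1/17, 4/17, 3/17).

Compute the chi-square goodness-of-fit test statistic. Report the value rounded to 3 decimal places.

n = 128; E_i = n·p_i = [37.65, 30.12, 7.53, 30.12, 22.59]
χ² = (7−37.65)²/37.65 + (40−30.12)²/30.12 + (29−7.53)²/7.53 + (40−30.12)²/30.12 + (12−22.59)²/22.59 = 97.6219
df = 4

test statistic = 97.622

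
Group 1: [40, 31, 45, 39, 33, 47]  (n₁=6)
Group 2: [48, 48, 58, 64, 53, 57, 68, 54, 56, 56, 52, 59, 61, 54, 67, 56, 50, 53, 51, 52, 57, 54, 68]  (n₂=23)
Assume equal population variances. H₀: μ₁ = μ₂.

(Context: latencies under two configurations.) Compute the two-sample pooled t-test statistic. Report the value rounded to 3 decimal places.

x̄₁=39.167, s₁=6.338, n₁=6
x̄₂=56.348, s₂=5.882, n₂=23
s_p² = [5·6.338² + 22·5.882²]/27 = 35.6315
SE = √(s_p²·(1/6+1/23)) = 2.7364
t = (39.167−56.348)/2.7364 = -6.2788
df = 27

test statistic = -6.279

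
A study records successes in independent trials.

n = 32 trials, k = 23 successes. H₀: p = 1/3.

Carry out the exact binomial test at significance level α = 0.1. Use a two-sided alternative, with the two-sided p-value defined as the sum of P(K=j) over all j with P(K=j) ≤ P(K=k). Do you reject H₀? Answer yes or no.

reject H₀: yes

Exact binomial: n=32, k=23, p₀=1/3=0.3333
P(X=j) = C(n,j)·p₀^j·(1−p₀)^(n−j); p = Σ P(X=j) over j with P(X=j) ≤ P(X=23)
p-value (two-sided) = 0.00001
At α=0.1: p < α → reject H₀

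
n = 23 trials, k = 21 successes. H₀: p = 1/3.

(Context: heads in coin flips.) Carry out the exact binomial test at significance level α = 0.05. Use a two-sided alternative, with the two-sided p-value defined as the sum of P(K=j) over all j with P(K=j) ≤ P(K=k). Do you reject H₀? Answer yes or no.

Exact binomial: n=23, k=21, p₀=1/3=0.3333
P(X=j) = C(n,j)·p₀^j·(1−p₀)^(n−j); p = Σ P(X=j) over j with P(X=j) ≤ P(X=21)
p-value (two-sided) = 0.00000
At α=0.05: p < α → reject H₀

reject H₀: yes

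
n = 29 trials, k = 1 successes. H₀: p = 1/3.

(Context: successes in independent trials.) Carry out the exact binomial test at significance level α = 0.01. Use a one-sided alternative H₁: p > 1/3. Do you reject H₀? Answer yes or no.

Exact binomial: n=29, k=1, p₀=1/3=0.3333
P(X≥1) from Σ C(n,i)·p₀^i·(1−p₀)^(n−i)
p-value (one-sided, H₁ greater) = 0.99999
At α=0.01: p ≥ α → fail to reject H₀

reject H₀: no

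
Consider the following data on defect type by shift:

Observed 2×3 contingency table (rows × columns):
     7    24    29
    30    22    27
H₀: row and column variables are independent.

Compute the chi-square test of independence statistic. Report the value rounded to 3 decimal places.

test statistic = 12.084

Row totals [60, 79], col totals [37, 46, 56], n=139
χ² = (7−15.97)²/15.97 + (24−19.86)²/19.86 + (29−24.17)²/24.17 + (30−21.03)²/21.03 + (22−26.14)²/26.14 + (27−31.83)²/31.83 = 12.0843
df = 2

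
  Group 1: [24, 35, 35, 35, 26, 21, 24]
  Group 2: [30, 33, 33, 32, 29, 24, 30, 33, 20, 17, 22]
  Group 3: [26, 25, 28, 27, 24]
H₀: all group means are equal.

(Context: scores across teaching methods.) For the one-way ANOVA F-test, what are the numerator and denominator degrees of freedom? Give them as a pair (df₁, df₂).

k = 3 groups, N = 23 total
df = (k−1, N−k) = (3−1, 23−3) = (2, 20)

degrees of freedom = [2, 20]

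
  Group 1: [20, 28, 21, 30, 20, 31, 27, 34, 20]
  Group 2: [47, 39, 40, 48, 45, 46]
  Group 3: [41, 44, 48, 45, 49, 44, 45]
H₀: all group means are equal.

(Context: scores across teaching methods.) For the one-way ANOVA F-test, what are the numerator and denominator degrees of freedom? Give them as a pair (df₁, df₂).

k = 3 groups, N = 22 total
df = (k−1, N−k) = (3−1, 22−3) = (2, 19)

degrees of freedom = [2, 19]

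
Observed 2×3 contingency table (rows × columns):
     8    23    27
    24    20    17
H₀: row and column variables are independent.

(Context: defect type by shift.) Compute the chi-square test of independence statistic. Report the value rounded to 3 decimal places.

test statistic = 10.413

Row totals [58, 61], col totals [32, 43, 44], n=119
χ² = (8−15.60)²/15.60 + (23−20.96)²/20.96 + (27−21.45)²/21.45 + (24−16.40)²/16.40 + (20−22.04)²/22.04 + (17−22.55)²/22.55 = 10.4130
df = 2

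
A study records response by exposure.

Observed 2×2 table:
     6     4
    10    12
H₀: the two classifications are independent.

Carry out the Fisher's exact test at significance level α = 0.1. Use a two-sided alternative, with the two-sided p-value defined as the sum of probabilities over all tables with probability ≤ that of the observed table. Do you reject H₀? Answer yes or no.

reject H₀: no

Margins: r₁=10, r₂=22, c₁=16, c₂=16, n=32
p_obs = C(10,6)·C(22,10)/C(32,16); sum pmf over tables with pmf ≤ p_obs
p-value (two-sided) = 0.70425
At α=0.1: p ≥ α → fail to reject H₀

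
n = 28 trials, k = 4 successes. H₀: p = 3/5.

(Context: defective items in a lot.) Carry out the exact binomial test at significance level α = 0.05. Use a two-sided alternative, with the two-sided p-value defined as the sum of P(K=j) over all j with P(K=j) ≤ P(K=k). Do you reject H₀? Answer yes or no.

Exact binomial: n=28, k=4, p₀=3/5=0.6000
P(X=j) = C(n,j)·p₀^j·(1−p₀)^(n−j); p = Σ P(X=j) over j with P(X=j) ≤ P(X=4)
p-value (two-sided) = 0.00000
At α=0.05: p < α → reject H₀

reject H₀: yes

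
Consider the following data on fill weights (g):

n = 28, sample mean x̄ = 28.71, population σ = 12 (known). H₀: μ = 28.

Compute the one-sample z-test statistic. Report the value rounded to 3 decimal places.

test statistic = 0.313

SE = σ/√n = 12/√28 = 2.2678
z = (x̄−μ₀)/SE = (28.71−28)/2.2678 = 0.3131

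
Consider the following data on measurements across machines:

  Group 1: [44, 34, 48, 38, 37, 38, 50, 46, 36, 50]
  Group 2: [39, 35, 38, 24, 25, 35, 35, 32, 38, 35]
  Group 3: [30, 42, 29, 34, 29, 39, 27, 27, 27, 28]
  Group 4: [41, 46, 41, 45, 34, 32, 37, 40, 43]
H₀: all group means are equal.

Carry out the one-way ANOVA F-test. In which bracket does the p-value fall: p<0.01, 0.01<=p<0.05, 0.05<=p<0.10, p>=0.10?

p-value bracket: p<0.01

Group means [42.10, 33.60, 31.20, 39.89], grand mean 36.615
SSB = Σnᵢ(x̄ᵢ−x̄)² = 781.442; SSW = ΣΣ(x−x̄ᵢ)² = 1025.789
MSB = 781.442/3 = 260.4806; MSW = 1025.789/35 = 29.3083
F = MSB/MSW = 8.8876
df = (3, 35)
p-value (upper-tail) = 0.00016
→ bracket: p<0.01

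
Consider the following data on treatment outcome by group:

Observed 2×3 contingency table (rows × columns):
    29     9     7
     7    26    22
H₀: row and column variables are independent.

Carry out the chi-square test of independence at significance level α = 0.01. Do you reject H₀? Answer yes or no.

Row totals [45, 55], col totals [36, 35, 29], n=100
χ² = (29−16.20)²/16.20 + (9−15.75)²/15.75 + (7−13.05)²/13.05 + (7−19.80)²/19.80 + (26−19.25)²/19.25 + (22−15.95)²/15.95 = 28.7477
df = 2
p-value (upper-tail) = 0.00000
At α=0.01: p < α → reject H₀

reject H₀: yes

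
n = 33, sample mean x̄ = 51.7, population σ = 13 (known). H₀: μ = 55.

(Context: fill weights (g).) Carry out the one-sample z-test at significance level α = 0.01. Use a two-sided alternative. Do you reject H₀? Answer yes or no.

reject H₀: no

SE = σ/√n = 13/√33 = 2.2630
z = (x̄−μ₀)/SE = (51.7−55)/2.2630 = -1.4582
p-value (two-sided) = 0.14478
At α=0.01: p ≥ α → fail to reject H₀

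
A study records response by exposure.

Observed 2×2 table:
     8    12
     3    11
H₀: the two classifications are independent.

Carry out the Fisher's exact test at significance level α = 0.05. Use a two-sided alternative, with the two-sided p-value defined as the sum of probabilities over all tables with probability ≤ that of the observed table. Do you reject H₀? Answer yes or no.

Margins: r₁=20, r₂=14, c₁=11, c₂=23, n=34
p_obs = C(20,8)·C(14,3)/C(34,11); sum pmf over tables with pmf ≤ p_obs
p-value (two-sided) = 0.29481
At α=0.05: p ≥ α → fail to reject H₀

reject H₀: no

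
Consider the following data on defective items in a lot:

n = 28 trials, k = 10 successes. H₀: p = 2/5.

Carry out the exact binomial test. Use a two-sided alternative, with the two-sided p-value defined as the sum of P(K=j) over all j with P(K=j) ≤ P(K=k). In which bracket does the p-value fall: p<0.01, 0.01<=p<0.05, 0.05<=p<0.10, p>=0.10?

p-value bracket: p>=0.10

Exact binomial: n=28, k=10, p₀=2/5=0.4000
P(X=j) = C(n,j)·p₀^j·(1−p₀)^(n−j); p = Σ P(X=j) over j with P(X=j) ≤ P(X=10)
p-value (two-sided) = 0.70356
→ bracket: p>=0.10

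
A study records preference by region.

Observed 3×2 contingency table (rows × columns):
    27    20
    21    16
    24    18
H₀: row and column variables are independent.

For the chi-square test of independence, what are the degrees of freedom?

degrees of freedom = 2

df = (r−1)(c−1) = (3−1)·(2−1) = 2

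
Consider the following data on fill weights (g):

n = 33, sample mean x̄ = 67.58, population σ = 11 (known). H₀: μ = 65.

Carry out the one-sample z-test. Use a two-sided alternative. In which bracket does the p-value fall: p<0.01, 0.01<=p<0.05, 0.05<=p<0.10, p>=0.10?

p-value bracket: p>=0.10

SE = σ/√n = 11/√33 = 1.9149
z = (x̄−μ₀)/SE = (67.58−65)/1.9149 = 1.3474
p-value (two-sided) = 0.17786
→ bracket: p>=0.10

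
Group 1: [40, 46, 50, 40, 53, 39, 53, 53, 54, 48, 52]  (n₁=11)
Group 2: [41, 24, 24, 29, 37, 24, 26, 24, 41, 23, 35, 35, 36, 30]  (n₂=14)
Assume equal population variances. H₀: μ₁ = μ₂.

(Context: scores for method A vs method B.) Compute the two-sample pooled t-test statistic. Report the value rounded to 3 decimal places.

test statistic = 6.792

x̄₁=48.000, s₁=5.865, n₁=11
x̄₂=30.643, s₂=6.686, n₂=14
s_p² = [10·5.865² + 13·6.686²]/23 = 40.2267
SE = √(s_p²·(1/11+1/14)) = 2.5554
t = (48.000−30.643)/2.5554 = 6.7922
df = 23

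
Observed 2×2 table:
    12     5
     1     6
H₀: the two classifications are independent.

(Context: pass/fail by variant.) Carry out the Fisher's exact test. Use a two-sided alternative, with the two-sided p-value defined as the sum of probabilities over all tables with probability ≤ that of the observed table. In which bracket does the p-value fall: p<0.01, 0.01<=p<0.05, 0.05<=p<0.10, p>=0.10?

Margins: r₁=17, r₂=7, c₁=13, c₂=11, n=24
p_obs = C(17,12)·C(7,1)/C(24,13); sum pmf over tables with pmf ≤ p_obs
p-value (two-sided) = 0.02326
→ bracket: 0.01<=p<0.05

p-value bracket: 0.01<=p<0.05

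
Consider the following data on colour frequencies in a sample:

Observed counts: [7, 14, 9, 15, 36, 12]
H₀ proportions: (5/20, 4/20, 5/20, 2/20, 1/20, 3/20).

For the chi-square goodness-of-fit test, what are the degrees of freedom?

degrees of freedom = 5

df = k − 1 = 6 − 1 = 5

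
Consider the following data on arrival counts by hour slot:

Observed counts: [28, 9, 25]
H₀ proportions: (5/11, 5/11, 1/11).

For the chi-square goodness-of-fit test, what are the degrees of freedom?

df = k − 1 = 3 − 1 = 2

degrees of freedom = 2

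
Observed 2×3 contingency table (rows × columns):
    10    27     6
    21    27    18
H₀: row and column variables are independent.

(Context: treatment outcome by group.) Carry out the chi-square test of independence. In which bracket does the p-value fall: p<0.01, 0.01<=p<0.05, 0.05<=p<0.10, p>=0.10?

p-value bracket: 0.05<=p<0.10

Row totals [43, 66], col totals [31, 54, 24], n=109
χ² = (10−12.23)²/12.23 + (27−21.30)²/21.30 + (6−9.47)²/9.47 + (21−18.77)²/18.77 + (27−32.70)²/32.70 + (18−14.53)²/14.53 = 5.2853
df = 2
p-value (upper-tail) = 0.07117
→ bracket: 0.05<=p<0.10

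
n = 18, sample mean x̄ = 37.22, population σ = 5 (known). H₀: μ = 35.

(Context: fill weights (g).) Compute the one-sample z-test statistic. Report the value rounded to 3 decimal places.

test statistic = 1.884

SE = σ/√n = 5/√18 = 1.1785
z = (x̄−μ₀)/SE = (37.22−35)/1.1785 = 1.8837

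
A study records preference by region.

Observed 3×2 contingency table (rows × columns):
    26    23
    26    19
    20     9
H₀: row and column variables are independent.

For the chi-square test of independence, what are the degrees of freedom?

df = (r−1)(c−1) = (3−1)·(2−1) = 2

degrees of freedom = 2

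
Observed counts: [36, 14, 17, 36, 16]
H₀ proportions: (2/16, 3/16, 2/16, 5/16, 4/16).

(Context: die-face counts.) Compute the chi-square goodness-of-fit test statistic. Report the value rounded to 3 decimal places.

n = 119; E_i = n·p_i = [14.88, 22.31, 14.88, 37.19, 29.75]
χ² = (36−14.88)²/14.88 + (14−22.31)²/22.31 + (17−14.88)²/14.88 + (36−37.19)²/37.19 + (16−29.75)²/29.75 = 39.7944
df = 4

test statistic = 39.794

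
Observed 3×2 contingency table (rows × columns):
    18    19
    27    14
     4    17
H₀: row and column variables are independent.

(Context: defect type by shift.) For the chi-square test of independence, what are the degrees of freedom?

degrees of freedom = 2

df = (r−1)(c−1) = (3−1)·(2−1) = 2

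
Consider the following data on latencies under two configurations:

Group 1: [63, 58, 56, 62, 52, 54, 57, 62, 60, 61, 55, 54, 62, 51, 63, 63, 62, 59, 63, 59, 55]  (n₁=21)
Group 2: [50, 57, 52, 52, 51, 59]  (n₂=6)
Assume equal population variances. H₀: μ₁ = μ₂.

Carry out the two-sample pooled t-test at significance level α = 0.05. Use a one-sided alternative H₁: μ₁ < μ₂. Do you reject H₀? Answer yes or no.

x̄₁=58.619, s₁=3.943, n₁=21
x̄₂=53.500, s₂=3.619, n₂=6
s_p² = [20·3.943² + 5·3.619²]/25 = 15.0581
SE = √(s_p²·(1/21+1/6)) = 1.7963
t = (58.619−53.500)/1.7963 = 2.8498
df = 25
p-value (one-sided, H₁ less) = 0.99568
At α=0.05: p ≥ α → fail to reject H₀

reject H₀: no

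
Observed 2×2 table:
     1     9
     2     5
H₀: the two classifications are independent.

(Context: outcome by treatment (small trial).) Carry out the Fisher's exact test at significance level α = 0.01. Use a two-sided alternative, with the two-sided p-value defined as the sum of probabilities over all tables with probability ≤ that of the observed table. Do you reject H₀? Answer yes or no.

Margins: r₁=10, r₂=7, c₁=3, c₂=14, n=17
p_obs = C(10,1)·C(7,2)/C(17,3); sum pmf over tables with pmf ≤ p_obs
p-value (two-sided) = 0.53676
At α=0.01: p ≥ α → fail to reject H₀

reject H₀: no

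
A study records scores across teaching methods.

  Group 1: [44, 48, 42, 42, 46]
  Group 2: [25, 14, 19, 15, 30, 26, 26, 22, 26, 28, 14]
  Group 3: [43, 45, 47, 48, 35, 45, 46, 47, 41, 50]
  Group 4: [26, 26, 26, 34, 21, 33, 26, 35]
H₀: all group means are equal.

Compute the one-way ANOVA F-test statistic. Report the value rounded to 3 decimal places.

Group means [44.40, 22.27, 44.70, 28.38], grand mean 33.559
SSB = Σnᵢ(x̄ᵢ−x̄)² = 3445.026; SSW = ΣΣ(x−x̄ᵢ)² = 705.357
MSB = 3445.026/3 = 1148.3418; MSW = 705.357/30 = 23.5119
F = MSB/MSW = 48.8409
df = (3, 30)

test statistic = 48.841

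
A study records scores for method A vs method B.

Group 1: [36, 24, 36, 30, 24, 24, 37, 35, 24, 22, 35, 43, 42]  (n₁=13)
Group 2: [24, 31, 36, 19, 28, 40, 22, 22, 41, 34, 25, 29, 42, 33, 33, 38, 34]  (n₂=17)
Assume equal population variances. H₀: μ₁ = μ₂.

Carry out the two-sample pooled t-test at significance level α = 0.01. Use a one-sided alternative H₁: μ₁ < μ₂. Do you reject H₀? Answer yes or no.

reject H₀: no

x̄₁=31.692, s₁=7.387, n₁=13
x̄₂=31.235, s₂=7.093, n₂=17
s_p² = [12·7.387² + 16·7.093²]/28 = 52.1367
SE = √(s_p²·(1/13+1/17)) = 2.6603
t = (31.692−31.235)/2.6603 = 0.1718
df = 28
p-value (one-sided, H₁ less) = 0.56758
At α=0.01: p ≥ α → fail to reject H₀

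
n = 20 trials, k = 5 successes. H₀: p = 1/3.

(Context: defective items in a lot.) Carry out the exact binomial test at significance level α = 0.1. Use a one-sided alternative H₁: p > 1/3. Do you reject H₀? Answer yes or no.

Exact binomial: n=20, k=5, p₀=1/3=0.3333
P(X≥5) from Σ C(n,i)·p₀^i·(1−p₀)^(n−i)
p-value (one-sided, H₁ greater) = 0.84849
At α=0.1: p ≥ α → fail to reject H₀

reject H₀: no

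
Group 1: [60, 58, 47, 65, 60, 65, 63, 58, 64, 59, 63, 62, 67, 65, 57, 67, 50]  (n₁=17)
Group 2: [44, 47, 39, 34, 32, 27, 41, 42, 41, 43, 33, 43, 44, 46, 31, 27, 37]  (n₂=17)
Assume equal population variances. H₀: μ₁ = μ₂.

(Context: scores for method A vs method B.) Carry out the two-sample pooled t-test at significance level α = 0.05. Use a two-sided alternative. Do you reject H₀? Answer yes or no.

reject H₀: yes

x̄₁=60.588, s₁=5.546, n₁=17
x̄₂=38.294, s₂=6.469, n₂=17
s_p² = [16·5.546² + 16·6.469²]/32 = 36.3015
SE = √(s_p²·(1/17+1/17)) = 2.0666
t = (60.588−38.294)/2.0666 = 10.7879
df = 32
p-value (two-sided) = 0.00000
At α=0.05: p < α → reject H₀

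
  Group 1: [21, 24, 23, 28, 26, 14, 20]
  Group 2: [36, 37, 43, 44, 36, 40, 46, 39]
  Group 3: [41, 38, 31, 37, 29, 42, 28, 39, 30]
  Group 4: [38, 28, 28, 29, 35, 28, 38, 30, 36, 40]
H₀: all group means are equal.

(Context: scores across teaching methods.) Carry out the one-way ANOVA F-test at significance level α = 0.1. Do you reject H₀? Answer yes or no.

reject H₀: yes

Group means [22.29, 40.12, 35.00, 33.00], grand mean 33.000
SSB = Σnᵢ(x̄ᵢ−x̄)² = 1245.696; SSW = ΣΣ(x−x̄ᵢ)² = 680.304
MSB = 1245.696/3 = 415.2321; MSW = 680.304/30 = 22.6768
F = MSB/MSW = 18.3109
df = (3, 30)
p-value (upper-tail) = 0.00000
At α=0.1: p < α → reject H₀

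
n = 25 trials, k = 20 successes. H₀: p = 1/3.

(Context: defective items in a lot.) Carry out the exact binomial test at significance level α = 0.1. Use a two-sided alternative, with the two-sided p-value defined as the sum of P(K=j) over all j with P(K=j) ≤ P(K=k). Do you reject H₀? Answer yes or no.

reject H₀: yes

Exact binomial: n=25, k=20, p₀=1/3=0.3333
P(X=j) = C(n,j)·p₀^j·(1−p₀)^(n−j); p = Σ P(X=j) over j with P(X=j) ≤ P(X=20)
p-value (two-sided) = 0.00000
At α=0.1: p < α → reject H₀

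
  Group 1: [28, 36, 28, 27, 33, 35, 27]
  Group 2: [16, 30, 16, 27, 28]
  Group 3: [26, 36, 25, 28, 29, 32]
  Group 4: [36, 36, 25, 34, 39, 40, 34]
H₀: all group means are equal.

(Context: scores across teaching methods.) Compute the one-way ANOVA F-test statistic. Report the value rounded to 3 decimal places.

test statistic = 5.333

Group means [30.57, 23.40, 29.33, 34.86], grand mean 30.040
SSB = Σnᵢ(x̄ᵢ−x̄)² = 387.855; SSW = ΣΣ(x−x̄ᵢ)² = 509.105
MSB = 387.855/3 = 129.2851; MSW = 509.105/21 = 24.2431
F = MSB/MSW = 5.3329
df = (3, 21)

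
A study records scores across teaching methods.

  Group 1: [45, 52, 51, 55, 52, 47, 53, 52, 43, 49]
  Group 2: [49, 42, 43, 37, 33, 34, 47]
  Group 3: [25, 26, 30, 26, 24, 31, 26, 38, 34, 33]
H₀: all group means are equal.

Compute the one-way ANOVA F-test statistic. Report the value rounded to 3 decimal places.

Group means [49.90, 40.71, 29.30], grand mean 39.889
SSB = Σnᵢ(x̄ᵢ−x̄)² = 2128.238; SSW = ΣΣ(x−x̄ᵢ)² = 558.429
MSB = 2128.238/2 = 1064.1190; MSW = 558.429/24 = 23.2679
F = MSB/MSW = 45.7334
df = (2, 24)

test statistic = 45.733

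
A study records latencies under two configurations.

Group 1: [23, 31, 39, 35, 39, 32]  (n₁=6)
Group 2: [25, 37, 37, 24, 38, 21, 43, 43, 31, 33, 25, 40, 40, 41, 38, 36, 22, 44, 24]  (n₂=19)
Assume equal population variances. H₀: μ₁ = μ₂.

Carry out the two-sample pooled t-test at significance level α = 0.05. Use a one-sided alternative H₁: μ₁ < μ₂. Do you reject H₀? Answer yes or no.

reject H₀: no

x̄₁=33.167, s₁=6.014, n₁=6
x̄₂=33.789, s₂=7.892, n₂=19
s_p² = [5·6.014² + 18·7.892²]/23 = 56.6083
SE = √(s_p²·(1/6+1/19)) = 3.5234
t = (33.167−33.789)/3.5234 = -0.1768
df = 23
p-value (one-sided, H₁ less) = 0.43062
At α=0.05: p ≥ α → fail to reject H₀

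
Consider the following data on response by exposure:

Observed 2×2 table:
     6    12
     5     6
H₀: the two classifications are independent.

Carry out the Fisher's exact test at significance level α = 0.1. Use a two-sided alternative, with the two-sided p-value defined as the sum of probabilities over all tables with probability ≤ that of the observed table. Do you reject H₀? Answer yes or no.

Margins: r₁=18, r₂=11, c₁=11, c₂=18, n=29
p_obs = C(18,6)·C(11,5)/C(29,11); sum pmf over tables with pmf ≤ p_obs
p-value (two-sided) = 0.69645
At α=0.1: p ≥ α → fail to reject H₀

reject H₀: no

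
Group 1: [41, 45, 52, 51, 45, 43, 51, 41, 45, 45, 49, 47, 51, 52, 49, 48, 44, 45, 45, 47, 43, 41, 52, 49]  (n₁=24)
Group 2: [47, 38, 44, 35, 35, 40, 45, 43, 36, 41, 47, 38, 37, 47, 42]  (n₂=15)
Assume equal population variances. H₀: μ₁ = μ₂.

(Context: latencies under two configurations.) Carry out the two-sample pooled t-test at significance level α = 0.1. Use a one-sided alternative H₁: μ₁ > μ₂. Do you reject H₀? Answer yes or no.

x̄₁=46.708, s₁=3.653, n₁=24
x̄₂=41.000, s₂=4.392, n₂=15
s_p² = [23·3.653² + 14·4.392²]/37 = 15.5935
SE = √(s_p²·(1/24+1/15)) = 1.2997
t = (46.708−41.000)/1.2997 = 4.3919
df = 37
p-value (one-sided, H₁ greater) = 0.00005
At α=0.1: p < α → reject H₀

reject H₀: yes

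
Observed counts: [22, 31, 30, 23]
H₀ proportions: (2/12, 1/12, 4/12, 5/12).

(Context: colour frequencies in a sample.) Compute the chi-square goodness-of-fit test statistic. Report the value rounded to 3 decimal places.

test statistic = 67.638

n = 106; E_i = n·p_i = [17.67, 8.83, 35.33, 44.17]
χ² = (22−17.67)²/17.67 + (31−8.83)²/8.83 + (30−35.33)²/35.33 + (23−44.17)²/44.17 = 67.6377
df = 3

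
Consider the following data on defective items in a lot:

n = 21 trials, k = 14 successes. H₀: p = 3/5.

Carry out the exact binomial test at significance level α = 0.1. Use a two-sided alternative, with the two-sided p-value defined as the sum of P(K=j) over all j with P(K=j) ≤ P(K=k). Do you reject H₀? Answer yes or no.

Exact binomial: n=21, k=14, p₀=3/5=0.6000
P(X=j) = C(n,j)·p₀^j·(1−p₀)^(n−j); p = Σ P(X=j) over j with P(X=j) ≤ P(X=14)
p-value (two-sided) = 0.65810
At α=0.1: p ≥ α → fail to reject H₀

reject H₀: no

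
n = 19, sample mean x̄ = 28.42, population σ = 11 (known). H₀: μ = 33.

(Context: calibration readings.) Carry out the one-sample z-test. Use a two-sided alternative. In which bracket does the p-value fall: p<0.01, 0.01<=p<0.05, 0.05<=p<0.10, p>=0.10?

p-value bracket: 0.05<=p<0.10

SE = σ/√n = 11/√19 = 2.5236
z = (x̄−μ₀)/SE = (28.42−33)/2.5236 = -1.8149
p-value (two-sided) = 0.06954
→ bracket: 0.05<=p<0.10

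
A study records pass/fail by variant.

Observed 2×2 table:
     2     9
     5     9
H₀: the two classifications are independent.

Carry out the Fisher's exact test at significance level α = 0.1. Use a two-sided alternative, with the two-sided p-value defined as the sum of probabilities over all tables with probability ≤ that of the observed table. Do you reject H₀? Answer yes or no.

Margins: r₁=11, r₂=14, c₁=7, c₂=18, n=25
p_obs = C(11,2)·C(14,5)/C(25,7); sum pmf over tables with pmf ≤ p_obs
p-value (two-sided) = 0.40652
At α=0.1: p ≥ α → fail to reject H₀

reject H₀: no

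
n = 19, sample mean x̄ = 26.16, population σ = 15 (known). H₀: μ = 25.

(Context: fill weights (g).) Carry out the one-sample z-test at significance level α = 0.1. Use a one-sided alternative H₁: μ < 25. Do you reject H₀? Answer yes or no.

SE = σ/√n = 15/√19 = 3.4412
z = (x̄−μ₀)/SE = (26.16−25)/3.4412 = 0.3371
p-value (one-sided, H₁ less) = 0.63197
At α=0.1: p ≥ α → fail to reject H₀

reject H₀: no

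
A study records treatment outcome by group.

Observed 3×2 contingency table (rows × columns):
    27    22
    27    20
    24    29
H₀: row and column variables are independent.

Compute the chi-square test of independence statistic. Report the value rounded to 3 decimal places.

Row totals [49, 47, 53], col totals [78, 71], n=149
χ² = (27−25.65)²/25.65 + (22−23.35)²/23.35 + (27−24.60)²/24.60 + (20−22.40)²/22.40 + (24−27.74)²/27.74 + (29−25.26)²/25.26 = 1.6993
df = 2

test statistic = 1.699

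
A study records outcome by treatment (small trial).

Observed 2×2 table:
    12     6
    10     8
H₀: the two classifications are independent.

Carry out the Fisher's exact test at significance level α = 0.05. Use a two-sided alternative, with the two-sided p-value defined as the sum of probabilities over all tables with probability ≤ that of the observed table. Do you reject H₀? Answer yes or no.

Margins: r₁=18, r₂=18, c₁=22, c₂=14, n=36
p_obs = C(18,12)·C(18,10)/C(36,22); sum pmf over tables with pmf ≤ p_obs
p-value (two-sided) = 0.73322
At α=0.05: p ≥ α → fail to reject H₀

reject H₀: no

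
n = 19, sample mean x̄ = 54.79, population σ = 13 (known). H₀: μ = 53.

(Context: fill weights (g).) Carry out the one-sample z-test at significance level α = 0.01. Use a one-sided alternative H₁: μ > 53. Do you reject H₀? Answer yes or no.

SE = σ/√n = 13/√19 = 2.9824
z = (x̄−μ₀)/SE = (54.79−53)/2.9824 = 0.6002
p-value (one-sided, H₁ greater) = 0.27419
At α=0.01: p ≥ α → fail to reject H₀

reject H₀: no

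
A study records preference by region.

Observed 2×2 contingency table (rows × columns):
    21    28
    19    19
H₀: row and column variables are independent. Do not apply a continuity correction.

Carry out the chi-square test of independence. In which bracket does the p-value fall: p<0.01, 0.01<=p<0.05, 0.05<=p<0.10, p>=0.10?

p-value bracket: p>=0.10

Row totals [49, 38], col totals [40, 47], n=87
χ² = (21−22.53)²/22.53 + (28−26.47)²/26.47 + (19−17.47)²/17.47 + (19−20.53)²/20.53 = 0.4396
df = 1
p-value (upper-tail) = 0.50730
→ bracket: p>=0.10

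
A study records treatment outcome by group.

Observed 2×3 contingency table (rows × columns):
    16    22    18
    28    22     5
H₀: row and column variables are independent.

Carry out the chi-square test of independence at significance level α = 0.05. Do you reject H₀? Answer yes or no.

Row totals [56, 55], col totals [44, 44, 23], n=111
χ² = (16−22.20)²/22.20 + (22−22.20)²/22.20 + (18−11.60)²/11.60 + (28−21.80)²/21.80 + (22−21.80)²/21.80 + (5−11.40)²/11.40 = 10.6124
df = 2
p-value (upper-tail) = 0.00496
At α=0.05: p < α → reject H₀

reject H₀: yes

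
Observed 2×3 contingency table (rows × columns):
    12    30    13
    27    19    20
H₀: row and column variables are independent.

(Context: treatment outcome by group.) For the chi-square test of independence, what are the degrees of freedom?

degrees of freedom = 2

df = (r−1)(c−1) = (2−1)·(3−1) = 2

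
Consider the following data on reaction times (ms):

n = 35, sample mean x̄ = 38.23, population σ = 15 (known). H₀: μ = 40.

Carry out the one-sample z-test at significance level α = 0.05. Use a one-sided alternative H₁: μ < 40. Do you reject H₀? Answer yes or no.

reject H₀: no

SE = σ/√n = 15/√35 = 2.5355
z = (x̄−μ₀)/SE = (38.23−40)/2.5355 = -0.6981
p-value (one-sided, H₁ less) = 0.24256
At α=0.05: p ≥ α → fail to reject H₀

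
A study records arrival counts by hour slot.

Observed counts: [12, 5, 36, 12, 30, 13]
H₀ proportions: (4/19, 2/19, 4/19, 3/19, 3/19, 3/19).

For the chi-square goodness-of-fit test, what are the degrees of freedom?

df = k − 1 = 6 − 1 = 5

degrees of freedom = 5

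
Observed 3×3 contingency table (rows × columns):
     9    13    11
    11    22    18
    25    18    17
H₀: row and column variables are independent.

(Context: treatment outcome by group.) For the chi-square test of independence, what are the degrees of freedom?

df = (r−1)(c−1) = (3−1)·(3−1) = 4

degrees of freedom = 4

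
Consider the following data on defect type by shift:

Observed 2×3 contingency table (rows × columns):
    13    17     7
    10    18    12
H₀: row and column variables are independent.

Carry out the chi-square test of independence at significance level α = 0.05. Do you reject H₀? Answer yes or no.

reject H₀: no

Row totals [37, 40], col totals [23, 35, 19], n=77
χ² = (13−11.05)²/11.05 + (17−16.82)²/16.82 + (7−9.13)²/9.13 + (10−11.95)²/11.95 + (18−18.18)²/18.18 + (12−9.87)²/9.87 = 1.6212
df = 2
p-value (upper-tail) = 0.44458
At α=0.05: p ≥ α → fail to reject H₀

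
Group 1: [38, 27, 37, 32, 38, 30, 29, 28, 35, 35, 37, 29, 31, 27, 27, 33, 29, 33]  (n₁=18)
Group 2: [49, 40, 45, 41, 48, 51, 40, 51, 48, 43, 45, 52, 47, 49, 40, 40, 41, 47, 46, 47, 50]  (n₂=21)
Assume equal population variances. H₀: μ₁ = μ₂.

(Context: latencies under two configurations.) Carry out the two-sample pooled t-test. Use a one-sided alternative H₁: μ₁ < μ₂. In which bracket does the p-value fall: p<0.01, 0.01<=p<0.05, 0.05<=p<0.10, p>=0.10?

p-value bracket: p<0.01

x̄₁=31.944, s₁=3.948, n₁=18
x̄₂=45.714, s₂=4.088, n₂=21
s_p² = [17·3.948² + 20·4.088²]/37 = 16.1954
SE = √(s_p²·(1/18+1/21)) = 1.2927
t = (31.944−45.714)/1.2927 = -10.6524
df = 37
p-value (one-sided, H₁ less) = 0.00000
→ bracket: p<0.01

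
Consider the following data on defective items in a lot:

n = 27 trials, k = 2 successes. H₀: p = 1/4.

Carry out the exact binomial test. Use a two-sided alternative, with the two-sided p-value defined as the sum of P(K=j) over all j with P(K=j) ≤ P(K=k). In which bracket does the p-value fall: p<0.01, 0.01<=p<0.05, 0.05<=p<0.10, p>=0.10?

p-value bracket: 0.01<=p<0.05

Exact binomial: n=27, k=2, p₀=1/4=0.2500
P(X=j) = C(n,j)·p₀^j·(1−p₀)^(n−j); p = Σ P(X=j) over j with P(X=j) ≤ P(X=2)
p-value (two-sided) = 0.04236
→ bracket: 0.01<=p<0.05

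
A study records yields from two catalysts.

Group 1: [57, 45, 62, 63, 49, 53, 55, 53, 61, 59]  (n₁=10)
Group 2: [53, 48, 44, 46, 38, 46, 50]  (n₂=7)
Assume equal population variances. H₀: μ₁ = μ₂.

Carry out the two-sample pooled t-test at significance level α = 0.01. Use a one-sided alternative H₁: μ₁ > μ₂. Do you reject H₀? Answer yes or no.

reject H₀: yes

x̄₁=55.700, s₁=5.851, n₁=10
x̄₂=46.429, s₂=4.756, n₂=7
s_p² = [9·5.851² + 6·4.756²]/15 = 29.5876
SE = √(s_p²·(1/10+1/7)) = 2.6806
t = (55.700−46.429)/2.6806 = 3.4587
df = 15
p-value (one-sided, H₁ greater) = 0.00175
At α=0.01: p < α → reject H₀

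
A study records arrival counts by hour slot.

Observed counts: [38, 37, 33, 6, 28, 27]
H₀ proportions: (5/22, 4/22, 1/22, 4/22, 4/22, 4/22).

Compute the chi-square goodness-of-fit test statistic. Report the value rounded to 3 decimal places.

n = 169; E_i = n·p_i = [38.41, 30.73, 7.68, 30.73, 30.73, 30.73]
χ² = (38−38.41)²/38.41 + (37−30.73)²/30.73 + (33−7.68)²/7.68 + (6−30.73)²/30.73 + (28−30.73)²/30.73 + (27−30.73)²/30.73 = 105.3231
df = 5

test statistic = 105.323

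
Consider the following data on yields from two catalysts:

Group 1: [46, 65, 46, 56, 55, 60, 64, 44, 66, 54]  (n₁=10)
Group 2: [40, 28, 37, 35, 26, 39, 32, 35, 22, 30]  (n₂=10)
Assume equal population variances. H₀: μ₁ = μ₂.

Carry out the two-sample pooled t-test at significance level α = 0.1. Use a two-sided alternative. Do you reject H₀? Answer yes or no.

x̄₁=55.600, s₁=8.222, n₁=10
x̄₂=32.400, s₂=5.873, n₂=10
s_p² = [9·8.222² + 9·5.873²]/18 = 51.0444
SE = √(s_p²·(1/10+1/10)) = 3.1951
t = (55.600−32.400)/3.1951 = 7.2610
df = 18
p-value (two-sided) = 0.00000
At α=0.1: p < α → reject H₀

reject H₀: yes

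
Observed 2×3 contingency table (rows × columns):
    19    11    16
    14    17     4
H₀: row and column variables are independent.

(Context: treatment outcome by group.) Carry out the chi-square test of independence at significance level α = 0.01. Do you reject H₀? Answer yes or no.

Row totals [46, 35], col totals [33, 28, 20], n=81
χ² = (19−18.74)²/18.74 + (11−15.90)²/15.90 + (16−11.36)²/11.36 + (14−14.26)²/14.26 + (17−12.10)²/12.10 + (4−8.64)²/8.64 = 7.8951
df = 2
p-value (upper-tail) = 0.01930
At α=0.01: p ≥ α → fail to reject H₀

reject H₀: no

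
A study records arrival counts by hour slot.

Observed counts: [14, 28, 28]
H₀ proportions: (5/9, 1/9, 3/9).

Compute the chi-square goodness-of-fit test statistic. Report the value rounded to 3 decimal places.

n = 70; E_i = n·p_i = [38.89, 7.78, 23.33]
χ² = (14−38.89)²/38.89 + (28−7.78)²/7.78 + (28−23.33)²/23.33 = 69.4400
df = 2

test statistic = 69.440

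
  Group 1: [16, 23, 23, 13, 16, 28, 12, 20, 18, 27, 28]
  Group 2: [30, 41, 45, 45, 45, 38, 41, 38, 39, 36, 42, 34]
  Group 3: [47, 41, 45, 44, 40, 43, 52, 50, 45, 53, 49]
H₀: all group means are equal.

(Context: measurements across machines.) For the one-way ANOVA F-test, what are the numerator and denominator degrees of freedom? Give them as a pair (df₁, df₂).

k = 3 groups, N = 34 total
df = (k−1, N−k) = (3−1, 34−3) = (2, 31)

degrees of freedom = [2, 31]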